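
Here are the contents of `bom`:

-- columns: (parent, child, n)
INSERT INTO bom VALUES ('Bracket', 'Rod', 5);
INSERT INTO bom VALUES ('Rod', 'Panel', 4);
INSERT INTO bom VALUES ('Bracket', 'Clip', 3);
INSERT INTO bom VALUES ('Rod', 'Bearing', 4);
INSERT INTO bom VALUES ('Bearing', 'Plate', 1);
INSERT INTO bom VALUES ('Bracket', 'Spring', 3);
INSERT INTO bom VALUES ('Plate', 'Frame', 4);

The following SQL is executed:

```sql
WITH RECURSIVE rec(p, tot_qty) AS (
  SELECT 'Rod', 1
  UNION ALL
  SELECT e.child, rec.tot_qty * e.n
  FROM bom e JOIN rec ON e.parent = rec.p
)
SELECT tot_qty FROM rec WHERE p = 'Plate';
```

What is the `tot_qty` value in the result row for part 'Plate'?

4

Base: (Rod, tot_qty=1).
Iteration 1: components of {Rod} -> Bearing = 1*4 = 4, Panel = 1*4 = 4.
Iteration 2: components of {Bearing,Panel} -> Plate = 4*1 = 4.
Iteration 3: components of {Plate} -> Frame = 4*4 = 16.
Iteration 4: no further components; recursion stops.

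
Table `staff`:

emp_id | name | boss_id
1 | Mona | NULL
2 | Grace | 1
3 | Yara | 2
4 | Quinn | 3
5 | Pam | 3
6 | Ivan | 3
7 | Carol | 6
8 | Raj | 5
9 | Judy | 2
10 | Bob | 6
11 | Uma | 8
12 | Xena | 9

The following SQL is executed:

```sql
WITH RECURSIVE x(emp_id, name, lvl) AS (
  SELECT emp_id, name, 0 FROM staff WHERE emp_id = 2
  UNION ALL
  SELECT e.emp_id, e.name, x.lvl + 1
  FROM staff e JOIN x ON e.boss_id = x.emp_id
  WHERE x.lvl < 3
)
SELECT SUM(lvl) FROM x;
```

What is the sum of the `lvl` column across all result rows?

19

Base: emp_id=2 (Grace) at lvl 0.
Iteration 1: rows with boss_id in {2} -> Yara (id 3, lvl 1), Judy (id 9, lvl 1).
Iteration 2: rows with boss_id in {3,9} -> Quinn (id 4, lvl 2), Pam (id 5, lvl 2), Ivan (id 6, lvl 2), Xena (id 12, lvl 2).
Iteration 3: rows with boss_id in {4,5,6,12} -> Carol (id 7, lvl 3), Raj (id 8, lvl 3), Bob (id 10, lvl 3).
Iteration 4: lvl < 3 fails for all current rows; recursion stops.
SUM(lvl) = 0 + 1 + 1 + 2 + 2 + 2 + 2 + 3 + 3 + 3 = 19.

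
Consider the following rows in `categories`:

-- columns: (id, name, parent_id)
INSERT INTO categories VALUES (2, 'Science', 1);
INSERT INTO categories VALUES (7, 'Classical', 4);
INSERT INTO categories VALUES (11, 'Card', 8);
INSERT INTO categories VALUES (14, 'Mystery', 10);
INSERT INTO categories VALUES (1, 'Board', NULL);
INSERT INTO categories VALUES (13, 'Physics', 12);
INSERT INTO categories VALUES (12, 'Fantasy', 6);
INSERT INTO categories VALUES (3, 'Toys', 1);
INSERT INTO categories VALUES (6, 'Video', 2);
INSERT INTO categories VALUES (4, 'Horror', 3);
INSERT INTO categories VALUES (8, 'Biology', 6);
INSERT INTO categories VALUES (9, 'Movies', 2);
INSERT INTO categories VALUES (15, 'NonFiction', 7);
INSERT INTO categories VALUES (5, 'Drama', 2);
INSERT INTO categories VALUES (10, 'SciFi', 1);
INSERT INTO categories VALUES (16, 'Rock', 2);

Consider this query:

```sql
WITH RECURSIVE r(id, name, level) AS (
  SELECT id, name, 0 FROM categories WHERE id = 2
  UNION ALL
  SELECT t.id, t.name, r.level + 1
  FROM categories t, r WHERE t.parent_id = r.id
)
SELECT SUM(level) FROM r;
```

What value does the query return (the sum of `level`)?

14

Base: id=2 (Science) at level 0.
Iteration 1: rows with parent_id in {2} -> Drama (id 5, level 1), Video (id 6, level 1), Movies (id 9, level 1), Rock (id 16, level 1).
Iteration 2: rows with parent_id in {5,6,9,16} -> Biology (id 8, level 2), Fantasy (id 12, level 2).
Iteration 3: rows with parent_id in {8,12} -> Card (id 11, level 3), Physics (id 13, level 3).
Iteration 4: no rows with parent_id in {11,13}; recursion stops.
SUM(level) = 0 + 1 + 1 + 1 + 1 + 2 + 2 + 3 + 3 = 14.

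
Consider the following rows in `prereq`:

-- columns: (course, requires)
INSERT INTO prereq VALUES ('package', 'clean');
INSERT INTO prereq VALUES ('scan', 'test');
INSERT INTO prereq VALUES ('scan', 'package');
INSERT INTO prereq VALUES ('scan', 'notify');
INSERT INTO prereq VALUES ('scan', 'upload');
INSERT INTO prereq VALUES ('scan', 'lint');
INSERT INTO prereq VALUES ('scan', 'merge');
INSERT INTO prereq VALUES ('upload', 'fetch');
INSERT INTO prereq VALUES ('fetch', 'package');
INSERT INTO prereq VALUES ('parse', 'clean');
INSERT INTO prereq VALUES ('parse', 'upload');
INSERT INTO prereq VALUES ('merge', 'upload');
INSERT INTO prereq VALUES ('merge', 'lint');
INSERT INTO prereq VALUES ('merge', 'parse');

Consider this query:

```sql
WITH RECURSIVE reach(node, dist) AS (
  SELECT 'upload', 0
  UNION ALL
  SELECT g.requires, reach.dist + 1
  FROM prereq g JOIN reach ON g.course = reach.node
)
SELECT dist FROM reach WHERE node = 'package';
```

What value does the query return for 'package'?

Base: (upload, dist=0).
Iteration 1: edges from {upload} -> (fetch, dist=1).
Iteration 2: edges from {fetch} -> (package, dist=2).
Iteration 3: edges from {package} -> (clean, dist=3).
Iteration 4: no outgoing edges from {clean}; recursion stops.

2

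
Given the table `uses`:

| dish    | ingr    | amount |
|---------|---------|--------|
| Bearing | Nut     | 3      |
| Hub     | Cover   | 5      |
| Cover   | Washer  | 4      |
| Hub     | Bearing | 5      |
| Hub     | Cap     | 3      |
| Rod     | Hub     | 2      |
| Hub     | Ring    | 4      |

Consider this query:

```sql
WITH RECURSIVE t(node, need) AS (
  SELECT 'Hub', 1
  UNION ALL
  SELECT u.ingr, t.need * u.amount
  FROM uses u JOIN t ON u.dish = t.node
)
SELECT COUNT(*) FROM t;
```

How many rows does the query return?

Base: (Hub, need=1).
Iteration 1: components of {Hub} -> Bearing = 1*5 = 5, Cap = 1*3 = 3, Cover = 1*5 = 5, Ring = 1*4 = 4.
Iteration 2: components of {Bearing,Cap,Cover,Ring} -> Nut = 5*3 = 15, Washer = 5*4 = 20.
Iteration 3: no further components; recursion stops.
Total rows emitted: 7.

7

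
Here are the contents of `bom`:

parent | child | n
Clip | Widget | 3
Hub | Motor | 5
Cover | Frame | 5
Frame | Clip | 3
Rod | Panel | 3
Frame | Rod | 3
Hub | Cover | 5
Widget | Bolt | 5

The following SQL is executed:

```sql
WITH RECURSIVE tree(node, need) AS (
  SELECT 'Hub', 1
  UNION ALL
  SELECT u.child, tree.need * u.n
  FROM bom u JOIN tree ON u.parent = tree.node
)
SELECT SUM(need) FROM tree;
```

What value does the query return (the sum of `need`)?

1761

Base: (Hub, need=1).
Iteration 1: components of {Hub} -> Cover = 1*5 = 5, Motor = 1*5 = 5.
Iteration 2: components of {Cover,Motor} -> Frame = 5*5 = 25.
Iteration 3: components of {Frame} -> Clip = 25*3 = 75, Rod = 25*3 = 75.
Iteration 4: components of {Clip,Rod} -> Panel = 75*3 = 225, Widget = 75*3 = 225.
Iteration 5: components of {Panel,Widget} -> Bolt = 225*5 = 1125.
Iteration 6: no further components; recursion stops.
SUM(need) = 1 + 5 + 5 + 25 + 75 + 75 + 225 + 225 + 1125 = 1761.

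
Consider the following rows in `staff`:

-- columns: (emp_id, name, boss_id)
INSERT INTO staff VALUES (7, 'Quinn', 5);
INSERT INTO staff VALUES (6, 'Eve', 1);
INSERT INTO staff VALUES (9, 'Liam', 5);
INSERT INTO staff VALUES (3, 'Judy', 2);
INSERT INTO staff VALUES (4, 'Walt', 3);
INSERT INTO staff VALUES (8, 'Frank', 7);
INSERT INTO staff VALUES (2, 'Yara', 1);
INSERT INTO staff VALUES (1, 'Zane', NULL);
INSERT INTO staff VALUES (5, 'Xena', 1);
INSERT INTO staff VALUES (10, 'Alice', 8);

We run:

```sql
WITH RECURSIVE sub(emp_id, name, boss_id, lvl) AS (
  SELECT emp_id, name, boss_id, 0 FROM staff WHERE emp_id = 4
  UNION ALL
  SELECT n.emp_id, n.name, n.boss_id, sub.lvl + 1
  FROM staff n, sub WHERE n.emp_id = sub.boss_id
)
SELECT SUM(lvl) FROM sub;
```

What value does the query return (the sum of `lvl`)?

Base: emp_id=4 (Walt), boss_id=3, lvl 0.
Iteration 1: join on emp_id=3 -> Judy (id 3, boss_id=2, lvl 1).
Iteration 2: join on emp_id=2 -> Yara (id 2, boss_id=1, lvl 2).
Iteration 3: join on emp_id=1 -> Zane (id 1, boss_id=NULL, lvl 3).
Iteration 4: boss_id is NULL; no match; recursion stops.
SUM(lvl) = 0 + 1 + 2 + 3 = 6.

6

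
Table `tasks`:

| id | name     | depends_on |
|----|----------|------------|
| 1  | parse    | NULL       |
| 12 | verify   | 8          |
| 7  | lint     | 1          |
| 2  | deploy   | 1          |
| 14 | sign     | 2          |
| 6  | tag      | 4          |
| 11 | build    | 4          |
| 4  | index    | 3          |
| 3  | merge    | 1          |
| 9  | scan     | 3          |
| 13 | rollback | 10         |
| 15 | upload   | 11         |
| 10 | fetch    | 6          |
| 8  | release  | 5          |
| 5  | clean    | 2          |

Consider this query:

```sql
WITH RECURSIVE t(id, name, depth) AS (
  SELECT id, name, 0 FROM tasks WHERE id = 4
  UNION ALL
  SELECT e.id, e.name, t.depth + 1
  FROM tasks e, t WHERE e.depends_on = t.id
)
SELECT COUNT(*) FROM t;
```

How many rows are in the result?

6

Base: id=4 (index) at depth 0.
Iteration 1: rows with depends_on in {4} -> tag (id 6, depth 1), build (id 11, depth 1).
Iteration 2: rows with depends_on in {6,11} -> fetch (id 10, depth 2), upload (id 15, depth 2).
Iteration 3: rows with depends_on in {10,15} -> rollback (id 13, depth 3).
Iteration 4: no rows with depends_on in {13}; recursion stops.
Total rows emitted: 6.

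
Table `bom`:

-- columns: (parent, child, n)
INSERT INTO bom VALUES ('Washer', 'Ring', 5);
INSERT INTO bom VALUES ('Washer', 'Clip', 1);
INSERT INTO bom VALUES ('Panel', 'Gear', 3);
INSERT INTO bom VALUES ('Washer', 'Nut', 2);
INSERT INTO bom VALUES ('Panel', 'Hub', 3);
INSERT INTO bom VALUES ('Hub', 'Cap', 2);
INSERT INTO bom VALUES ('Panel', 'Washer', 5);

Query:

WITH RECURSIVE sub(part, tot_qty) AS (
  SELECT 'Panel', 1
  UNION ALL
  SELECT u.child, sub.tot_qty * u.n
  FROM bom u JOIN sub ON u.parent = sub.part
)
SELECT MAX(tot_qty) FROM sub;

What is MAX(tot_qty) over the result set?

25

Base: (Panel, tot_qty=1).
Iteration 1: components of {Panel} -> Gear = 1*3 = 3, Hub = 1*3 = 3, Washer = 1*5 = 5.
Iteration 2: components of {Gear,Hub,Washer} -> Cap = 3*2 = 6, Clip = 5*1 = 5, Nut = 5*2 = 10, Ring = 5*5 = 25.
Iteration 3: no further components; recursion stops.
tot_qty values: 1, 3, 3, 5, 6, 5, 25, 10; the maximum is 25.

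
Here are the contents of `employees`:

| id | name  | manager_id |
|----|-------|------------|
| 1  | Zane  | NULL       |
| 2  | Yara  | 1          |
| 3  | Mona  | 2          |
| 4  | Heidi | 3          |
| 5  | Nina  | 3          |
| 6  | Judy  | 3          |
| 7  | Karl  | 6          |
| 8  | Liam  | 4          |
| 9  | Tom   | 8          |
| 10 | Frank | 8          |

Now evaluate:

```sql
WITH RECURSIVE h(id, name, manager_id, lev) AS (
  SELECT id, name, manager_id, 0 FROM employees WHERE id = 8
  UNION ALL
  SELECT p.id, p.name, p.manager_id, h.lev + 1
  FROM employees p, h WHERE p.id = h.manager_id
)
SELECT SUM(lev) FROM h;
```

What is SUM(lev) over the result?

10

Base: id=8 (Liam), manager_id=4, lev 0.
Iteration 1: join on id=4 -> Heidi (id 4, manager_id=3, lev 1).
Iteration 2: join on id=3 -> Mona (id 3, manager_id=2, lev 2).
Iteration 3: join on id=2 -> Yara (id 2, manager_id=1, lev 3).
Iteration 4: join on id=1 -> Zane (id 1, manager_id=NULL, lev 4).
Iteration 5: manager_id is NULL; no match; recursion stops.
SUM(lev) = 0 + 1 + 2 + 3 + 4 = 10.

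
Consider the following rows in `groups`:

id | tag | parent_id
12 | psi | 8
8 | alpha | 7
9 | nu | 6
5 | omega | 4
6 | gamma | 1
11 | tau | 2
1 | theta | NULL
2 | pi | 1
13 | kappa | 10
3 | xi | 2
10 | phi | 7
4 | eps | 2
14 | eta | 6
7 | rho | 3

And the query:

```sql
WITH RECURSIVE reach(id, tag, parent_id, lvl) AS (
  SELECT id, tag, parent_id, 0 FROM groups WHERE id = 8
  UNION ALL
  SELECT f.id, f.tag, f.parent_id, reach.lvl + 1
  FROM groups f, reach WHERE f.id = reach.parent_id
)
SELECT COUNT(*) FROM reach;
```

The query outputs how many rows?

Base: id=8 (alpha), parent_id=7, lvl 0.
Iteration 1: join on id=7 -> rho (id 7, parent_id=3, lvl 1).
Iteration 2: join on id=3 -> xi (id 3, parent_id=2, lvl 2).
Iteration 3: join on id=2 -> pi (id 2, parent_id=1, lvl 3).
Iteration 4: join on id=1 -> theta (id 1, parent_id=NULL, lvl 4).
Iteration 5: parent_id is NULL; no match; recursion stops.
Total rows emitted: 5.

5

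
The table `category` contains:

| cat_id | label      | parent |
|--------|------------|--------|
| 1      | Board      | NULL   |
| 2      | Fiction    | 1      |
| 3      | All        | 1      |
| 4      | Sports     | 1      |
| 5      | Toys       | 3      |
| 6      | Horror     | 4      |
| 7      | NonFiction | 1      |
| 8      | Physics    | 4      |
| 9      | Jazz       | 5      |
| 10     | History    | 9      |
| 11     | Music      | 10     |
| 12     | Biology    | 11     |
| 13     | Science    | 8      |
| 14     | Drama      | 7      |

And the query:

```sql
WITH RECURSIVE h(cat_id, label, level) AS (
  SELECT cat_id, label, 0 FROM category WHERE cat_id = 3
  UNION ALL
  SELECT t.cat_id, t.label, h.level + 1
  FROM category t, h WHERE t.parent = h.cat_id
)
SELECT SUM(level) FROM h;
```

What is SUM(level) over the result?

Base: cat_id=3 (All) at level 0.
Iteration 1: rows with parent in {3} -> Toys (id 5, level 1).
Iteration 2: rows with parent in {5} -> Jazz (id 9, level 2).
Iteration 3: rows with parent in {9} -> History (id 10, level 3).
Iteration 4: rows with parent in {10} -> Music (id 11, level 4).
Iteration 5: rows with parent in {11} -> Biology (id 12, level 5).
Iteration 6: no rows with parent in {12}; recursion stops.
SUM(level) = 0 + 1 + 2 + 3 + 4 + 5 = 15.

15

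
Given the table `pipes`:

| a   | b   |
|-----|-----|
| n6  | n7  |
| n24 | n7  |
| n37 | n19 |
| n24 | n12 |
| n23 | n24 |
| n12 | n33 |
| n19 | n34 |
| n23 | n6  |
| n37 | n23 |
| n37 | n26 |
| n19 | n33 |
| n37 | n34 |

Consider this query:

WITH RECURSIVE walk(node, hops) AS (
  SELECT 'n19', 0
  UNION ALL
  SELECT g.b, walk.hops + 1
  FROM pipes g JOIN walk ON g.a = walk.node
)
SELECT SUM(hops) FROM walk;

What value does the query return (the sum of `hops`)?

2

Base: (n19, hops=0).
Iteration 1: edges from {n19} -> (n33, hops=1), (n34, hops=1).
Iteration 2: no outgoing edges from {n33,n34}; recursion stops.
SUM(hops) = 0 + 1 + 1 = 2.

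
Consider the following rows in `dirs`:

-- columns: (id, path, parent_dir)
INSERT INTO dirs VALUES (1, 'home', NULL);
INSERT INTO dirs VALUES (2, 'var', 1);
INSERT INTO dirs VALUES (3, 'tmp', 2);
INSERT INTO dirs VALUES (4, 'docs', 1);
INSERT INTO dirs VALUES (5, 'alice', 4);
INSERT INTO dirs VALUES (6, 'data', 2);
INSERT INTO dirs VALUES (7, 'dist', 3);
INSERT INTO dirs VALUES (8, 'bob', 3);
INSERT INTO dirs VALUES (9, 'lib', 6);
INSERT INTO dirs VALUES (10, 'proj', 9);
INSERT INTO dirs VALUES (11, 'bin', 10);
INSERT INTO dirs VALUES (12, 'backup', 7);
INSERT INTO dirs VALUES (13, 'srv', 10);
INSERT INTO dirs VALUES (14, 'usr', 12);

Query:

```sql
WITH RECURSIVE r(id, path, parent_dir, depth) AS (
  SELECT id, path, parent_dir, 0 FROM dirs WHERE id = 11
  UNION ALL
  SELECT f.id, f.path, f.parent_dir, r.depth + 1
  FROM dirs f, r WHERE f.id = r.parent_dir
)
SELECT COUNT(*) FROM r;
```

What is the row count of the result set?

Base: id=11 (bin), parent_dir=10, depth 0.
Iteration 1: join on id=10 -> proj (id 10, parent_dir=9, depth 1).
Iteration 2: join on id=9 -> lib (id 9, parent_dir=6, depth 2).
Iteration 3: join on id=6 -> data (id 6, parent_dir=2, depth 3).
Iteration 4: join on id=2 -> var (id 2, parent_dir=1, depth 4).
Iteration 5: join on id=1 -> home (id 1, parent_dir=NULL, depth 5).
Iteration 6: parent_dir is NULL; no match; recursion stops.
Total rows emitted: 6.

6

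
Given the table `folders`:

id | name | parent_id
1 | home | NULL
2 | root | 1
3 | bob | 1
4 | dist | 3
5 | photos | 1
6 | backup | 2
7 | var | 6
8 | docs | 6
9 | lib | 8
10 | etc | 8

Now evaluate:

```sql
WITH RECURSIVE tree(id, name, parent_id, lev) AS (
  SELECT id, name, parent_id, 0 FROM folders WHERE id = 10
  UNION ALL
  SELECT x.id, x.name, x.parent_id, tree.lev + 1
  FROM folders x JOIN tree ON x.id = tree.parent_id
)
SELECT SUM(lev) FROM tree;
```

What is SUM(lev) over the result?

Base: id=10 (etc), parent_id=8, lev 0.
Iteration 1: join on id=8 -> docs (id 8, parent_id=6, lev 1).
Iteration 2: join on id=6 -> backup (id 6, parent_id=2, lev 2).
Iteration 3: join on id=2 -> root (id 2, parent_id=1, lev 3).
Iteration 4: join on id=1 -> home (id 1, parent_id=NULL, lev 4).
Iteration 5: parent_id is NULL; no match; recursion stops.
SUM(lev) = 0 + 1 + 2 + 3 + 4 = 10.

10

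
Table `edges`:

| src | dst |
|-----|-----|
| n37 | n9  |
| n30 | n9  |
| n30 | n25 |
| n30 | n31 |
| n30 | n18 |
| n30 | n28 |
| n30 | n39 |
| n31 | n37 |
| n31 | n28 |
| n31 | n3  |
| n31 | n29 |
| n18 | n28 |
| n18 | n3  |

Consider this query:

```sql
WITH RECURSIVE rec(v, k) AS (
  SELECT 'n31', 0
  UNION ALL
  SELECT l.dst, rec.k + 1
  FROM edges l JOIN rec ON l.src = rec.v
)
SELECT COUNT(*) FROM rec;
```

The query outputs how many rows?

Base: (n31, k=0).
Iteration 1: edges from {n31} -> (n28, k=1), (n29, k=1), (n3, k=1), (n37, k=1).
Iteration 2: edges from {n28,n29,n3,n37} -> (n9, k=2).
Iteration 3: no outgoing edges from {n9}; recursion stops.
Total rows emitted: 6.

6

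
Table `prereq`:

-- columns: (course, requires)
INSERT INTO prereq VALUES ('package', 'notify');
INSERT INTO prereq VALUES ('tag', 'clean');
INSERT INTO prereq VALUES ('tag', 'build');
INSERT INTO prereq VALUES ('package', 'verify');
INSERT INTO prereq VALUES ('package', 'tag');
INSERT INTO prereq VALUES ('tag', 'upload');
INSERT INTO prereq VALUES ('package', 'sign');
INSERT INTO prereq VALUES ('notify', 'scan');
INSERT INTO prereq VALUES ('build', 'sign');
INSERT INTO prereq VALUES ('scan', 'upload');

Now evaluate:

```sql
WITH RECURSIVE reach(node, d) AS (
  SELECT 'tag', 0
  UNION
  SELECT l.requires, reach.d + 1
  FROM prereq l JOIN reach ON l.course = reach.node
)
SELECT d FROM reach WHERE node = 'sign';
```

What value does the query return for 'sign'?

Base: (tag, d=0).
Iteration 1: edges from {tag} -> (build, d=1), (clean, d=1), (upload, d=1).
Iteration 2: edges from {build,clean,upload} -> (sign, d=2).
Iteration 3: no outgoing edges from {sign}; recursion stops.

2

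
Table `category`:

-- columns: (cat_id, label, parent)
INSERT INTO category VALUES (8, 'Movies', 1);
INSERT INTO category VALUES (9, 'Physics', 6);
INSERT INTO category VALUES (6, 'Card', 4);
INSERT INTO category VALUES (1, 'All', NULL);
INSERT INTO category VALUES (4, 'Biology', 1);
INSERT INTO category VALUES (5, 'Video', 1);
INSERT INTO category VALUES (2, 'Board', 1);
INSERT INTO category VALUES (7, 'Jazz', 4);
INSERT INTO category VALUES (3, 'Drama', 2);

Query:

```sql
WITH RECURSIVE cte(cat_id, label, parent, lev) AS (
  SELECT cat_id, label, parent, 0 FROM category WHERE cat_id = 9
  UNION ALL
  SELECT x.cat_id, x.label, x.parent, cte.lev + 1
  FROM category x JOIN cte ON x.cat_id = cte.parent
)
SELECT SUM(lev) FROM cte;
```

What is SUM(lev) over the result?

Base: cat_id=9 (Physics), parent=6, lev 0.
Iteration 1: join on cat_id=6 -> Card (id 6, parent=4, lev 1).
Iteration 2: join on cat_id=4 -> Biology (id 4, parent=1, lev 2).
Iteration 3: join on cat_id=1 -> All (id 1, parent=NULL, lev 3).
Iteration 4: parent is NULL; no match; recursion stops.
SUM(lev) = 0 + 1 + 2 + 3 = 6.

6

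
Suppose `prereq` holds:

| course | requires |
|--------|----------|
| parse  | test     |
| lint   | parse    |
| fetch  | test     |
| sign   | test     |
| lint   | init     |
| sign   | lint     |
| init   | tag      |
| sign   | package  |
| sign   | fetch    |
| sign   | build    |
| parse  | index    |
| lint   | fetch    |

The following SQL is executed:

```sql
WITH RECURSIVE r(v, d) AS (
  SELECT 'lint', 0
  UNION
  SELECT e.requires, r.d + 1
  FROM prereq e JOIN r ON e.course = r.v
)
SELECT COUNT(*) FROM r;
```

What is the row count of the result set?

Base: (lint, d=0).
Iteration 1: edges from {lint} -> (fetch, d=1), (init, d=1), (parse, d=1).
Iteration 2: edges from {fetch,init,parse} -> (index, d=2), (tag, d=2), (test, d=2). [UNION drops 1 duplicate row(s)]
Iteration 3: no outgoing edges from {index,tag,test}; recursion stops.
Total rows emitted: 7.

7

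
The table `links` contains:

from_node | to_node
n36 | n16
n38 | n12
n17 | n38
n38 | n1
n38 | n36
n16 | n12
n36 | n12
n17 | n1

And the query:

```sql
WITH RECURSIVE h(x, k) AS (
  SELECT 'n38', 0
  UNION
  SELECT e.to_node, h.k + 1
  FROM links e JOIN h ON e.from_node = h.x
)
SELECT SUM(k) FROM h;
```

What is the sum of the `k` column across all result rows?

Base: (n38, k=0).
Iteration 1: edges from {n38} -> (n1, k=1), (n12, k=1), (n36, k=1).
Iteration 2: edges from {n1,n12,n36} -> (n12, k=2), (n16, k=2).
Iteration 3: edges from {n12,n16} -> (n12, k=3).
Iteration 4: no outgoing edges from {n12}; recursion stops.
SUM(k) = 0 + 1 + 1 + 1 + 2 + 2 + 3 = 10.

10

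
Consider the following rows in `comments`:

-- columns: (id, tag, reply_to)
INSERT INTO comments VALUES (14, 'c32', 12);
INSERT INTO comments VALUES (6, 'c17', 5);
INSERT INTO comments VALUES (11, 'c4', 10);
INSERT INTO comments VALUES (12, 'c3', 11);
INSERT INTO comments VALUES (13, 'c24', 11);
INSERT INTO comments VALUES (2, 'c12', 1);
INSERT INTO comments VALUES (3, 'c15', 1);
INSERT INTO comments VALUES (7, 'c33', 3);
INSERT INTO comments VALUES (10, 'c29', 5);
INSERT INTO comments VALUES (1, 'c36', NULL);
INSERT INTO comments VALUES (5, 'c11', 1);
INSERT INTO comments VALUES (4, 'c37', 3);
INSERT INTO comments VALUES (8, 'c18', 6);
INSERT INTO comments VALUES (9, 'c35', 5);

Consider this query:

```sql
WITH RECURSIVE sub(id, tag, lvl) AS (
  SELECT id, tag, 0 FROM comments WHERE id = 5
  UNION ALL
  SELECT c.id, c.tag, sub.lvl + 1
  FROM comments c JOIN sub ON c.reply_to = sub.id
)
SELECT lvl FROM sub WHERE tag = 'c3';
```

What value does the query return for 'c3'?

3

Base: id=5 (c11) at lvl 0.
Iteration 1: rows with reply_to in {5} -> c17 (id 6, lvl 1), c35 (id 9, lvl 1), c29 (id 10, lvl 1).
Iteration 2: rows with reply_to in {6,9,10} -> c18 (id 8, lvl 2), c4 (id 11, lvl 2).
Iteration 3: rows with reply_to in {8,11} -> c3 (id 12, lvl 3), c24 (id 13, lvl 3).
Iteration 4: rows with reply_to in {12,13} -> c32 (id 14, lvl 4).
Iteration 5: no rows with reply_to in {14}; recursion stops.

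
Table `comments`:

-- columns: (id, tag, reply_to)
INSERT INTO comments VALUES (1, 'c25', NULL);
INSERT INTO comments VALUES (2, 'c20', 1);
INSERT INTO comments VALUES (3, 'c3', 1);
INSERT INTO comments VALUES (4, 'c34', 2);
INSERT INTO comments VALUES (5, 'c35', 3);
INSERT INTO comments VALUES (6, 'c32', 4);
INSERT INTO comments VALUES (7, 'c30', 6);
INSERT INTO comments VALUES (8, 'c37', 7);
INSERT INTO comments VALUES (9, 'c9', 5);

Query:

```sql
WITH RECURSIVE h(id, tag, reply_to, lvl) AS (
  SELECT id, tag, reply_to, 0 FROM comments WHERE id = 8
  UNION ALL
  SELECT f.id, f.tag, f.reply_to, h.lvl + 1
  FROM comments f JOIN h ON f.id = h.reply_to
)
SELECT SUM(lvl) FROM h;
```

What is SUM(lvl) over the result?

Base: id=8 (c37), reply_to=7, lvl 0.
Iteration 1: join on id=7 -> c30 (id 7, reply_to=6, lvl 1).
Iteration 2: join on id=6 -> c32 (id 6, reply_to=4, lvl 2).
Iteration 3: join on id=4 -> c34 (id 4, reply_to=2, lvl 3).
Iteration 4: join on id=2 -> c20 (id 2, reply_to=1, lvl 4).
Iteration 5: join on id=1 -> c25 (id 1, reply_to=NULL, lvl 5).
Iteration 6: reply_to is NULL; no match; recursion stops.
SUM(lvl) = 0 + 1 + 2 + 3 + 4 + 5 = 15.

15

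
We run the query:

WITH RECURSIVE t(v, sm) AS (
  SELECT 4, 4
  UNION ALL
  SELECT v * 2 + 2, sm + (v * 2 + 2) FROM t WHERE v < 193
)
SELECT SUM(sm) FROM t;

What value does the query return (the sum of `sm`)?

1426

Base: v=4, sm=4.
Iteration 1: 4 < 193 holds -> v = 4 * 2 + 2 = 10, sm = 4 + 10 = 14.
Iteration 2: 10 < 193 holds -> v = 10 * 2 + 2 = 22, sm = 14 + 22 = 36.
Iteration 3: 22 < 193 holds -> v = 22 * 2 + 2 = 46, sm = 36 + 46 = 82.
Iteration 4: 46 < 193 holds -> v = 46 * 2 + 2 = 94, sm = 82 + 94 = 176.
Iteration 5: 94 < 193 holds -> v = 94 * 2 + 2 = 190, sm = 176 + 190 = 366.
Iteration 6: 190 < 193 holds -> v = 190 * 2 + 2 = 382, sm = 366 + 382 = 748.
Iteration 7: 382 < 193 fails; recursion stops.
SUM(sm) = 4 + 14 + 36 + 82 + 176 + 366 + 748 = 1426.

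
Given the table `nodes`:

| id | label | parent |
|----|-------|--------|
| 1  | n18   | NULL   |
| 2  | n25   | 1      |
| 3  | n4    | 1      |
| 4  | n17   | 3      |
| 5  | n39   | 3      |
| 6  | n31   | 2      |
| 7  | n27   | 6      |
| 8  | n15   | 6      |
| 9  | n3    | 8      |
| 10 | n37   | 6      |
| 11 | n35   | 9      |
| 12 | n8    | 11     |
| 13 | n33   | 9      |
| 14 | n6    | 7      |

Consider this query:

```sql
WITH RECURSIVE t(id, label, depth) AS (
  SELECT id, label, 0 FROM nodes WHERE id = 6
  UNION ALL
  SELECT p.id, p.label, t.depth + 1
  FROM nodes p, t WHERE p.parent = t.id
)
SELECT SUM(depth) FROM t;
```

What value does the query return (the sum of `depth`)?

Base: id=6 (n31) at depth 0.
Iteration 1: rows with parent in {6} -> n27 (id 7, depth 1), n15 (id 8, depth 1), n37 (id 10, depth 1).
Iteration 2: rows with parent in {7,8,10} -> n3 (id 9, depth 2), n6 (id 14, depth 2).
Iteration 3: rows with parent in {9,14} -> n35 (id 11, depth 3), n33 (id 13, depth 3).
Iteration 4: rows with parent in {11,13} -> n8 (id 12, depth 4).
Iteration 5: no rows with parent in {12}; recursion stops.
SUM(depth) = 0 + 1 + 1 + 1 + 2 + 2 + 3 + 3 + 4 = 17.

17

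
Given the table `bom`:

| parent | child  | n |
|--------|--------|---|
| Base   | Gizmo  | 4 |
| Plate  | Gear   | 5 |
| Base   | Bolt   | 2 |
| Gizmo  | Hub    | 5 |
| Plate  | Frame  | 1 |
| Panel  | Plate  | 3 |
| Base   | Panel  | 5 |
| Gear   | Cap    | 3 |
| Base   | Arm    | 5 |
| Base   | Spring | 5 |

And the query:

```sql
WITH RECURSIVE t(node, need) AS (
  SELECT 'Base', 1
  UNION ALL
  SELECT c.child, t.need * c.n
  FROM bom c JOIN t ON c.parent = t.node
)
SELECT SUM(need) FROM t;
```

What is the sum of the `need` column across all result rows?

372

Base: (Base, need=1).
Iteration 1: components of {Base} -> Arm = 1*5 = 5, Bolt = 1*2 = 2, Gizmo = 1*4 = 4, Panel = 1*5 = 5, Spring = 1*5 = 5.
Iteration 2: components of {Arm,Bolt,Gizmo,Panel,Spring} -> Hub = 4*5 = 20, Plate = 5*3 = 15.
Iteration 3: components of {Hub,Plate} -> Frame = 15*1 = 15, Gear = 15*5 = 75.
Iteration 4: components of {Frame,Gear} -> Cap = 75*3 = 225.
Iteration 5: no further components; recursion stops.
SUM(need) = 1 + 5 + 5 + 2 + 5 + 4 + 15 + 20 + 15 + 75 + 225 = 372.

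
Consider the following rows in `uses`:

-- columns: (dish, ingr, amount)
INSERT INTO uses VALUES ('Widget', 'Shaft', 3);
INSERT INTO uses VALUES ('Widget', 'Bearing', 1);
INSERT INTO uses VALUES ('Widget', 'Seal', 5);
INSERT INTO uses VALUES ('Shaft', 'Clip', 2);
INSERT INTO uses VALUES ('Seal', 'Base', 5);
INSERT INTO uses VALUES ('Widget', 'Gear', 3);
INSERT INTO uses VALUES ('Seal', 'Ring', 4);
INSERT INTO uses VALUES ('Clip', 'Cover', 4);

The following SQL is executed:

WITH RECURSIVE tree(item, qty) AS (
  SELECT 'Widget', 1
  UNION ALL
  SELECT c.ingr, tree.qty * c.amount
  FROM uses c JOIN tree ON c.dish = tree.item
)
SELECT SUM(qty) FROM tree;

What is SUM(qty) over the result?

Base: (Widget, qty=1).
Iteration 1: components of {Widget} -> Bearing = 1*1 = 1, Gear = 1*3 = 3, Seal = 1*5 = 5, Shaft = 1*3 = 3.
Iteration 2: components of {Bearing,Gear,Seal,Shaft} -> Base = 5*5 = 25, Clip = 3*2 = 6, Ring = 5*4 = 20.
Iteration 3: components of {Base,Clip,Ring} -> Cover = 6*4 = 24.
Iteration 4: no further components; recursion stops.
SUM(qty) = 1 + 3 + 1 + 5 + 3 + 6 + 25 + 20 + 24 = 88.

88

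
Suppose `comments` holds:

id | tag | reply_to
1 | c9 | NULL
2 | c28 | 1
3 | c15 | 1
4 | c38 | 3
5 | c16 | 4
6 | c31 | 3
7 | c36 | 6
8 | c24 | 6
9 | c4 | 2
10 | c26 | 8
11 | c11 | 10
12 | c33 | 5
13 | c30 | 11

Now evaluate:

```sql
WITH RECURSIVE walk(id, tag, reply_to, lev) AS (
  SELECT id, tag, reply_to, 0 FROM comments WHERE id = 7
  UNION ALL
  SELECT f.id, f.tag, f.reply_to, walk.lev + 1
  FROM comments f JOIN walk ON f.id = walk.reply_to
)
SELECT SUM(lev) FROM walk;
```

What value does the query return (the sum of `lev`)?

6

Base: id=7 (c36), reply_to=6, lev 0.
Iteration 1: join on id=6 -> c31 (id 6, reply_to=3, lev 1).
Iteration 2: join on id=3 -> c15 (id 3, reply_to=1, lev 2).
Iteration 3: join on id=1 -> c9 (id 1, reply_to=NULL, lev 3).
Iteration 4: reply_to is NULL; no match; recursion stops.
SUM(lev) = 0 + 1 + 2 + 3 = 6.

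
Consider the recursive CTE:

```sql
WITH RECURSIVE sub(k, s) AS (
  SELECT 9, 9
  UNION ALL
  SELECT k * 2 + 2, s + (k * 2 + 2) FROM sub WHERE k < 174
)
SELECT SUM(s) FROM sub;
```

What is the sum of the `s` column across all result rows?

597

Base: k=9, s=9.
Iteration 1: 9 < 174 holds -> k = 9 * 2 + 2 = 20, s = 9 + 20 = 29.
Iteration 2: 20 < 174 holds -> k = 20 * 2 + 2 = 42, s = 29 + 42 = 71.
Iteration 3: 42 < 174 holds -> k = 42 * 2 + 2 = 86, s = 71 + 86 = 157.
Iteration 4: 86 < 174 holds -> k = 86 * 2 + 2 = 174, s = 157 + 174 = 331.
Iteration 5: 174 < 174 fails; recursion stops.
SUM(s) = 9 + 29 + 71 + 157 + 331 = 597.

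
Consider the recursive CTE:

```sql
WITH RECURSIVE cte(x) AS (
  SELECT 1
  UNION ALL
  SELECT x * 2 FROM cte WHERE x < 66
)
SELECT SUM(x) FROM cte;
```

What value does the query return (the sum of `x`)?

255

Base: x=1.
Iteration 1: 1 < 66 holds -> x = 1 * 2 = 2.
Iteration 2: 2 < 66 holds -> x = 2 * 2 = 4.
Iteration 3: 4 < 66 holds -> x = 4 * 2 = 8.
Iteration 4: 8 < 66 holds -> x = 8 * 2 = 16.
Iteration 5: 16 < 66 holds -> x = 16 * 2 = 32.
Iteration 6: 32 < 66 holds -> x = 32 * 2 = 64.
Iteration 7: 64 < 66 holds -> x = 64 * 2 = 128.
Iteration 8: 128 < 66 fails; recursion stops.
SUM(x) = 1 + 2 + 4 + 8 + 16 + 32 + 64 + 128 = 255.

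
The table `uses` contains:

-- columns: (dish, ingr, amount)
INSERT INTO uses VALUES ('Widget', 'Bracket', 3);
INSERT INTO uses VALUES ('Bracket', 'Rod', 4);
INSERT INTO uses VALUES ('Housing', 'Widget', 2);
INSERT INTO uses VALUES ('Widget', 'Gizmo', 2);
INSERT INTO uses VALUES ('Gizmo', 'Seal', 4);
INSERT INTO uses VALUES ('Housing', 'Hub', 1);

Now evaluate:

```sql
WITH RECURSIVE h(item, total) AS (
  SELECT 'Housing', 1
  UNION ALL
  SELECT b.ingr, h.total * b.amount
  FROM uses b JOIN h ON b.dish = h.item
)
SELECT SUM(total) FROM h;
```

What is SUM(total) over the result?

54

Base: (Housing, total=1).
Iteration 1: components of {Housing} -> Hub = 1*1 = 1, Widget = 1*2 = 2.
Iteration 2: components of {Hub,Widget} -> Bracket = 2*3 = 6, Gizmo = 2*2 = 4.
Iteration 3: components of {Bracket,Gizmo} -> Rod = 6*4 = 24, Seal = 4*4 = 16.
Iteration 4: no further components; recursion stops.
SUM(total) = 1 + 2 + 1 + 4 + 6 + 16 + 24 = 54.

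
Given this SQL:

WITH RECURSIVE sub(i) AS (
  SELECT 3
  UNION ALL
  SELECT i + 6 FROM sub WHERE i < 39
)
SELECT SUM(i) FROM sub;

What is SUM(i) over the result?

147

Base: i=3.
Iteration 1: 3 < 39 holds -> i = 3 + 6 = 9.
Iteration 2: 9 < 39 holds -> i = 9 + 6 = 15.
Iteration 3: 15 < 39 holds -> i = 15 + 6 = 21.
Iteration 4: 21 < 39 holds -> i = 21 + 6 = 27.
Iteration 5: 27 < 39 holds -> i = 27 + 6 = 33.
Iteration 6: 33 < 39 holds -> i = 33 + 6 = 39.
Iteration 7: 39 < 39 fails; recursion stops.
SUM(i) = 3 + 9 + 15 + 21 + 27 + 33 + 39 = 147.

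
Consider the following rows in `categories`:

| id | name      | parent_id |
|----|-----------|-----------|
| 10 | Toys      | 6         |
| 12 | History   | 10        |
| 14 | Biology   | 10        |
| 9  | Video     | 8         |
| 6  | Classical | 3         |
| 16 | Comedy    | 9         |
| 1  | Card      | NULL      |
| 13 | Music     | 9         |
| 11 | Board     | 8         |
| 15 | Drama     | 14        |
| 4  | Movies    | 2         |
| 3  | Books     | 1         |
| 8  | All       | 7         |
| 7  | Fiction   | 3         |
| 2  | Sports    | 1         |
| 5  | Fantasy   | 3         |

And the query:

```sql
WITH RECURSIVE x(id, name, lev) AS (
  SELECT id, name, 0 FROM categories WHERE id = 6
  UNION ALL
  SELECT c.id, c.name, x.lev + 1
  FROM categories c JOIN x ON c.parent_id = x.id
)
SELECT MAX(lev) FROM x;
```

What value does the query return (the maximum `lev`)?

Base: id=6 (Classical) at lev 0.
Iteration 1: rows with parent_id in {6} -> Toys (id 10, lev 1).
Iteration 2: rows with parent_id in {10} -> History (id 12, lev 2), Biology (id 14, lev 2).
Iteration 3: rows with parent_id in {12,14} -> Drama (id 15, lev 3).
Iteration 4: no rows with parent_id in {15}; recursion stops.
lev values: 0, 1, 2, 2, 3; the maximum is 3.

3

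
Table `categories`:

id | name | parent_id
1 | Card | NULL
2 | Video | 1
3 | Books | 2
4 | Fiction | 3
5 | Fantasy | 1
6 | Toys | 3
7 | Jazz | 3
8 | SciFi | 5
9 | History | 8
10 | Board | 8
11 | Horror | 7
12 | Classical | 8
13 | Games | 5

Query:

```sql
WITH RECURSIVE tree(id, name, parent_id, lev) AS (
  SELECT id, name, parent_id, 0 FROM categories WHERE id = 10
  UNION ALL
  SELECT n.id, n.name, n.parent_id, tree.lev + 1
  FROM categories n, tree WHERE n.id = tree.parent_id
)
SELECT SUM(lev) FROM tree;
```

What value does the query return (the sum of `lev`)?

Base: id=10 (Board), parent_id=8, lev 0.
Iteration 1: join on id=8 -> SciFi (id 8, parent_id=5, lev 1).
Iteration 2: join on id=5 -> Fantasy (id 5, parent_id=1, lev 2).
Iteration 3: join on id=1 -> Card (id 1, parent_id=NULL, lev 3).
Iteration 4: parent_id is NULL; no match; recursion stops.
SUM(lev) = 0 + 1 + 2 + 3 = 6.

6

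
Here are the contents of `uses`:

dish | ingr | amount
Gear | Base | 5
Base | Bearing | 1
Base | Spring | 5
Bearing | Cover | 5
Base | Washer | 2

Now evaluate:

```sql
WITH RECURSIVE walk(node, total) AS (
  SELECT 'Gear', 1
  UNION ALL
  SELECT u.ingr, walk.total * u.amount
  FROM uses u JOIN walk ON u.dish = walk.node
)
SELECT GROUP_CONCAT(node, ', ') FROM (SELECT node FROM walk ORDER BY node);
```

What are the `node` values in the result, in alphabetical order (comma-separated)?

Base: (Gear, total=1).
Iteration 1: components of {Gear} -> Base = 1*5 = 5.
Iteration 2: components of {Base} -> Bearing = 5*1 = 5, Spring = 5*5 = 25, Washer = 5*2 = 10.
Iteration 3: components of {Bearing,Spring,Washer} -> Cover = 5*5 = 25.
Iteration 4: no further components; recursion stops.

Base, Bearing, Cover, Gear, Spring, Washer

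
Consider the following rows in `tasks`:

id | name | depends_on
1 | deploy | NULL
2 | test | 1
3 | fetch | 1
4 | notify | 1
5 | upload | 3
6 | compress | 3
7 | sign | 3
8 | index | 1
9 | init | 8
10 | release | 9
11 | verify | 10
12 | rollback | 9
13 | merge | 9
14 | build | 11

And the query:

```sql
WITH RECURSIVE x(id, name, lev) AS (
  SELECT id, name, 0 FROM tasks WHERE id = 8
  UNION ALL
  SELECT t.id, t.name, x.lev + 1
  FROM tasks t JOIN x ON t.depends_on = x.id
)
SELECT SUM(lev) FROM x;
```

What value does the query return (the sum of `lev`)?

14

Base: id=8 (index) at lev 0.
Iteration 1: rows with depends_on in {8} -> init (id 9, lev 1).
Iteration 2: rows with depends_on in {9} -> release (id 10, lev 2), rollback (id 12, lev 2), merge (id 13, lev 2).
Iteration 3: rows with depends_on in {10,12,13} -> verify (id 11, lev 3).
Iteration 4: rows with depends_on in {11} -> build (id 14, lev 4).
Iteration 5: no rows with depends_on in {14}; recursion stops.
SUM(lev) = 0 + 1 + 2 + 2 + 2 + 3 + 4 = 14.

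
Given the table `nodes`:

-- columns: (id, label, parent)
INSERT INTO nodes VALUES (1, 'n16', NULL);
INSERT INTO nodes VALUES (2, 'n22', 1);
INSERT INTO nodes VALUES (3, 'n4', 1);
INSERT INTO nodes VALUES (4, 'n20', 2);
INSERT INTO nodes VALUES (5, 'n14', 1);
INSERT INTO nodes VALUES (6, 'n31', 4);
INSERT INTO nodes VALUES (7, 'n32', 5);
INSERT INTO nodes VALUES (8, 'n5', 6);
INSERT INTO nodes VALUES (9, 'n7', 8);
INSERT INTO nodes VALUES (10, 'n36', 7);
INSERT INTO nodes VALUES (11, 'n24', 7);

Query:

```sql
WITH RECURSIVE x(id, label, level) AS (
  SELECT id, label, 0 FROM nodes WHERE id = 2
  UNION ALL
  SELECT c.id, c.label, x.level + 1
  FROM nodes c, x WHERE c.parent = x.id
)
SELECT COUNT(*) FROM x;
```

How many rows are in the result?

5

Base: id=2 (n22) at level 0.
Iteration 1: rows with parent in {2} -> n20 (id 4, level 1).
Iteration 2: rows with parent in {4} -> n31 (id 6, level 2).
Iteration 3: rows with parent in {6} -> n5 (id 8, level 3).
Iteration 4: rows with parent in {8} -> n7 (id 9, level 4).
Iteration 5: no rows with parent in {9}; recursion stops.
Total rows emitted: 5.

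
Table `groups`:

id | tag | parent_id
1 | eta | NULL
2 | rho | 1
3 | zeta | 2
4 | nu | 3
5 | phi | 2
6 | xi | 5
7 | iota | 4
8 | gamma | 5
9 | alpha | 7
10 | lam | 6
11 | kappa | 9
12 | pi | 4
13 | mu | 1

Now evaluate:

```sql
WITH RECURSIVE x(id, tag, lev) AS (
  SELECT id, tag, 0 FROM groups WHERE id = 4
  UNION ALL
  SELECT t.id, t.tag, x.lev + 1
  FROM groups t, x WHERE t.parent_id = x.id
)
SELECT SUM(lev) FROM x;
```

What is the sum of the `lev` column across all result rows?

Base: id=4 (nu) at lev 0.
Iteration 1: rows with parent_id in {4} -> iota (id 7, lev 1), pi (id 12, lev 1).
Iteration 2: rows with parent_id in {7,12} -> alpha (id 9, lev 2).
Iteration 3: rows with parent_id in {9} -> kappa (id 11, lev 3).
Iteration 4: no rows with parent_id in {11}; recursion stops.
SUM(lev) = 0 + 1 + 1 + 2 + 3 = 7.

7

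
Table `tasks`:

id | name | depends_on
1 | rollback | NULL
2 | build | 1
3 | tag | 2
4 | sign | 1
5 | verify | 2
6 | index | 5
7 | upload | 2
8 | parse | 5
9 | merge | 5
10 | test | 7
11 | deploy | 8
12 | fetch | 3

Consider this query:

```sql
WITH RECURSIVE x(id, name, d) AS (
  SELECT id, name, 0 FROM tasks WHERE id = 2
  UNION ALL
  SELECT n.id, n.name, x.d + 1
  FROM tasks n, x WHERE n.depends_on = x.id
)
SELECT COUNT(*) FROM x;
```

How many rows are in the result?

Base: id=2 (build) at d 0.
Iteration 1: rows with depends_on in {2} -> tag (id 3, d 1), verify (id 5, d 1), upload (id 7, d 1).
Iteration 2: rows with depends_on in {3,5,7} -> index (id 6, d 2), parse (id 8, d 2), merge (id 9, d 2), test (id 10, d 2), fetch (id 12, d 2).
Iteration 3: rows with depends_on in {6,8,9,10,12} -> deploy (id 11, d 3).
Iteration 4: no rows with depends_on in {11}; recursion stops.
Total rows emitted: 10.

10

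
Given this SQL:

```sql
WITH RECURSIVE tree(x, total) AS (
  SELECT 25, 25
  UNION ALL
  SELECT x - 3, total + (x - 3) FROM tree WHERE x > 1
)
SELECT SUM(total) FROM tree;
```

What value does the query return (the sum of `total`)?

765

Base: x=25, total=25.
Iteration 1: 25 > 1 holds -> x = 25 - 3 = 22, total = 25 + 22 = 47.
Iteration 2: 22 > 1 holds -> x = 22 - 3 = 19, total = 47 + 19 = 66.
Iteration 3: 19 > 1 holds -> x = 19 - 3 = 16, total = 66 + 16 = 82.
Iteration 4: 16 > 1 holds -> x = 16 - 3 = 13, total = 82 + 13 = 95.
Iteration 5: 13 > 1 holds -> x = 13 - 3 = 10, total = 95 + 10 = 105.
Iteration 6: 10 > 1 holds -> x = 10 - 3 = 7, total = 105 + 7 = 112.
Iteration 7: 7 > 1 holds -> x = 7 - 3 = 4, total = 112 + 4 = 116.
Iteration 8: 4 > 1 holds -> x = 4 - 3 = 1, total = 116 + 1 = 117.
Iteration 9: 1 > 1 fails; recursion stops.
SUM(total) = 25 + 47 + 66 + 82 + 95 + 105 + 112 + 116 + 117 = 765.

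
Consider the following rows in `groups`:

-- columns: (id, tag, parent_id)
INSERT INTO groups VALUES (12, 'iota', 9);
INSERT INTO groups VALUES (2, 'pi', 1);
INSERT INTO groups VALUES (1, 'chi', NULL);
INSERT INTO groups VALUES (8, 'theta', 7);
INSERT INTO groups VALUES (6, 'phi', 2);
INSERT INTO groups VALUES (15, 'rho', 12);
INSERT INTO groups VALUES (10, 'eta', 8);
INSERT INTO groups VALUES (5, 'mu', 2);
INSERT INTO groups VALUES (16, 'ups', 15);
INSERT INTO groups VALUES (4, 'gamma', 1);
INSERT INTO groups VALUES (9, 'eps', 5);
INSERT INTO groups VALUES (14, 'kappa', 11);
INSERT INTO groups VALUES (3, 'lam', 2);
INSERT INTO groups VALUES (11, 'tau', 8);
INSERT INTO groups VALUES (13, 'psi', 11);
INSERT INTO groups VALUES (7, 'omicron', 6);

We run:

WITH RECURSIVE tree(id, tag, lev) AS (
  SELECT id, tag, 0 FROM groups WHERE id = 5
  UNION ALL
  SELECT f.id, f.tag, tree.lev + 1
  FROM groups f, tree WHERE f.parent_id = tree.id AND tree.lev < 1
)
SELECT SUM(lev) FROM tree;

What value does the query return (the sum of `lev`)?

Base: id=5 (mu) at lev 0.
Iteration 1: rows with parent_id in {5} -> eps (id 9, lev 1).
Iteration 2: lev < 1 fails for all current rows; recursion stops.
SUM(lev) = 0 + 1 = 1.

1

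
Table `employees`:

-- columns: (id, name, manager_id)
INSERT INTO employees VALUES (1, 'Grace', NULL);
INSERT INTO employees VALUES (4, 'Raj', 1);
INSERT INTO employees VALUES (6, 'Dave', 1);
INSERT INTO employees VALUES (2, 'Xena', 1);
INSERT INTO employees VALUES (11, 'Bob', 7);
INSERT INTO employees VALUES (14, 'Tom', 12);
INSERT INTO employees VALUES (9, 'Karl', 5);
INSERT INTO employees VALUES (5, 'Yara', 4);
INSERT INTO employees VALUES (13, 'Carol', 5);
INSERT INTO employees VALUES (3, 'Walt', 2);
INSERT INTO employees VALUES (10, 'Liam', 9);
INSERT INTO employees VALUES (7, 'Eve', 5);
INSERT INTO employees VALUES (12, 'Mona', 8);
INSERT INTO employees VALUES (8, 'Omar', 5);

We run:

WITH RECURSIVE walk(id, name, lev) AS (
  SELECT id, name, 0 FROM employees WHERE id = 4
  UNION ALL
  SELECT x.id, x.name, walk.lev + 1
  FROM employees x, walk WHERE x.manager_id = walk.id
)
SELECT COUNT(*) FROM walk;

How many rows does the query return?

Base: id=4 (Raj) at lev 0.
Iteration 1: rows with manager_id in {4} -> Yara (id 5, lev 1).
Iteration 2: rows with manager_id in {5} -> Eve (id 7, lev 2), Omar (id 8, lev 2), Karl (id 9, lev 2), Carol (id 13, lev 2).
Iteration 3: rows with manager_id in {7,8,9,13} -> Liam (id 10, lev 3), Bob (id 11, lev 3), Mona (id 12, lev 3).
Iteration 4: rows with manager_id in {10,11,12} -> Tom (id 14, lev 4).
Iteration 5: no rows with manager_id in {14}; recursion stops.
Total rows emitted: 10.

10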